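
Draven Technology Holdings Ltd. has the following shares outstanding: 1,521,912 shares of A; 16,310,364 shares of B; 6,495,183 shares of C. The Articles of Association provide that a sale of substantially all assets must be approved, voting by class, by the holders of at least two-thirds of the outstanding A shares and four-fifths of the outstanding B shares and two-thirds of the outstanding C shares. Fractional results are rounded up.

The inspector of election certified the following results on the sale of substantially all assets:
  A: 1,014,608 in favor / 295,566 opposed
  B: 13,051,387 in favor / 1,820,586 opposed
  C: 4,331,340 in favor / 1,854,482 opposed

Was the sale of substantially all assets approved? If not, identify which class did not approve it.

A: 2/3 of 1521912 = 1014608; 1,014,608 required, 1,014,608 in favor — approved.
B: 4/5 of 16310364 = 13048291.20, rounded up to 13048292; 13,048,292 required, 13,051,387 in favor — approved.
C: 2/3 of 6495183 = 4330122; 4,330,122 required, 4,331,340 in favor — approved.

Approved — every class gave the required vote.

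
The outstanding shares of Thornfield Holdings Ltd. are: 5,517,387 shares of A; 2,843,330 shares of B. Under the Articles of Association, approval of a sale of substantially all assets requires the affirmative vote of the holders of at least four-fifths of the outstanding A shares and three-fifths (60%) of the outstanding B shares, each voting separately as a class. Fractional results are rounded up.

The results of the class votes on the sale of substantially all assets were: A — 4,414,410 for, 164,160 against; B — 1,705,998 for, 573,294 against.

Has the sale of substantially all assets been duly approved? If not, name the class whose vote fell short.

A: 4/5 of 5517387 = 4413909.60, rounded up to 4413910; 4,413,910 required, 4,414,410 in favor — approved.
B: 3/5 of 2843330 = 1705998; 1,705,998 required, 1,705,998 in favor — approved.

Approved — every class gave the required vote.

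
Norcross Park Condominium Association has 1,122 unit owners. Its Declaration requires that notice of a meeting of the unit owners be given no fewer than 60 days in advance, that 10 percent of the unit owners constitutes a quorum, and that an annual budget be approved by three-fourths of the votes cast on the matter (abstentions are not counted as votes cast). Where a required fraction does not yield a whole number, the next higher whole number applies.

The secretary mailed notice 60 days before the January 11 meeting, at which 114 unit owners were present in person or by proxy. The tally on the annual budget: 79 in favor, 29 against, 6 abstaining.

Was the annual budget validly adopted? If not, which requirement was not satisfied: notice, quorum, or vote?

Notice: 60 days given; 60 required. Satisfied.
Quorum: 10% of 1,122 = 112.20, rounded up to 113; 114 present. Satisfied.
Vote: requires three-fourths of the votes cast (114 − 6 abstaining = 108); 3/4 of 108 = 81, so 81 needed; 79 in favor. Not satisfied.

Invalid — vote requirement not satisfied.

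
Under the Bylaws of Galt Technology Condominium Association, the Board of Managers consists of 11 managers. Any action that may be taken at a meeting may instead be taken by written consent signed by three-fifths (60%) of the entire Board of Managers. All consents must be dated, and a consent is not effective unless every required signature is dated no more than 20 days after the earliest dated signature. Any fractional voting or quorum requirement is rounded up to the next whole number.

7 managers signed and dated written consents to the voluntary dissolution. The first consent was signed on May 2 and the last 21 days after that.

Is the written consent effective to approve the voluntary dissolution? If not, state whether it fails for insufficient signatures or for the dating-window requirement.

Signatures required: three-fifths (60%) of 11 — 3/5 of 11 = 6.60, rounded up to 7, so 7 needed; 7 signed. Sufficient.
Dating window: the latest signature is 21 days after the earliest; the limit is 20 days. Outside the window.

Not effective — dating-window requirement not satisfied.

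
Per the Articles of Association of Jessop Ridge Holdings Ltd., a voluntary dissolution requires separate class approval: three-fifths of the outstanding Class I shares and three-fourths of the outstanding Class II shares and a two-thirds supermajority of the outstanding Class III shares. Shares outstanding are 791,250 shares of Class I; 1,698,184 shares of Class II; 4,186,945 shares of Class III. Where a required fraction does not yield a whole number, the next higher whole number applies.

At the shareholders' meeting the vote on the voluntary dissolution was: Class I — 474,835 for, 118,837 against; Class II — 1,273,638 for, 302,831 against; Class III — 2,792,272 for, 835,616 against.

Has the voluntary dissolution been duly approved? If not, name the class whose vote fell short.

Class I: 3/5 of 791250 = 474750; 474,750 required, 474,835 in favor — approved.
Class II: 3/4 of 1698184 = 1273638; 1,273,638 required, 1,273,638 in favor — approved.
Class III: 2/3 of 4186945 = 2791296.67, rounded up to 2791297; 2,791,297 required, 2,792,272 in favor — approved.

Approved — every class gave the required vote.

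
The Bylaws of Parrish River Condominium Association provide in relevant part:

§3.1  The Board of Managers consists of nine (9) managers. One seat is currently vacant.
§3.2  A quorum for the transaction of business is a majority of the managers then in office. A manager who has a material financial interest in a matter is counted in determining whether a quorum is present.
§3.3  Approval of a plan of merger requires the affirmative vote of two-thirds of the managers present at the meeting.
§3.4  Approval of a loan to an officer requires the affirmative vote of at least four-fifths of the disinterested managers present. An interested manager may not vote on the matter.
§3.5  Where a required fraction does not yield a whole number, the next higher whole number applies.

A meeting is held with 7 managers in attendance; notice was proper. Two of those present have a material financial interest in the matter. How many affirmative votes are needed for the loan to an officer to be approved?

4

The loan to an officer requires four-fifths of the disinterested managers present (7 − 2 = 5).
4/5 of 5 = 4.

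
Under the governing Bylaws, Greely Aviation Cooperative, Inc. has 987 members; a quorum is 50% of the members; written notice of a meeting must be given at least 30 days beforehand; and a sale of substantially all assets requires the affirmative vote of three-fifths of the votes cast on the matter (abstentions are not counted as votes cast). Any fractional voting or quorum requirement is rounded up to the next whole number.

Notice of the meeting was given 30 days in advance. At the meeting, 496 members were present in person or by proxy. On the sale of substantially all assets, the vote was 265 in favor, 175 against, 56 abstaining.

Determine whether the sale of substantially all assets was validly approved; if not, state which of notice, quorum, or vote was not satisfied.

Valid — all requirements satisfied.

Notice: 30 days given; 30 required. Satisfied.
Quorum: 50% of 987 = 493.50, rounded up to 494; 496 present. Satisfied.
Vote: requires three-fifths of the votes cast (496 − 56 abstaining = 440); 3/5 of 440 = 264, so 264 needed; 265 in favor. Satisfied.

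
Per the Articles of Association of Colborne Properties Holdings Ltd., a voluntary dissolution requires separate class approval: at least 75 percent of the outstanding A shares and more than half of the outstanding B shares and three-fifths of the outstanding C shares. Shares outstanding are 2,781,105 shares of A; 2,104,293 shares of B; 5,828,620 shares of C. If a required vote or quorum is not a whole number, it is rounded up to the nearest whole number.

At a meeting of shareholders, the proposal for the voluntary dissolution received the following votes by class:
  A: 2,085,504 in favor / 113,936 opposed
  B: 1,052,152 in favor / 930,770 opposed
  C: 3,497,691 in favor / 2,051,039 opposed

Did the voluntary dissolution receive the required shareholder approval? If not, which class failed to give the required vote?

Not approved — the A shares did not give the required vote.

A: 3/4 of 2781105 = 2085828.75, rounded up to 2085829; 2,085,829 required, 2,085,504 in favor — not approved.
B: a majority of 2104293 is 1052147; 1,052,147 required, 1,052,152 in favor — approved.
C: 3/5 of 5828620 = 3497172; 3,497,172 required, 3,497,691 in favor — approved.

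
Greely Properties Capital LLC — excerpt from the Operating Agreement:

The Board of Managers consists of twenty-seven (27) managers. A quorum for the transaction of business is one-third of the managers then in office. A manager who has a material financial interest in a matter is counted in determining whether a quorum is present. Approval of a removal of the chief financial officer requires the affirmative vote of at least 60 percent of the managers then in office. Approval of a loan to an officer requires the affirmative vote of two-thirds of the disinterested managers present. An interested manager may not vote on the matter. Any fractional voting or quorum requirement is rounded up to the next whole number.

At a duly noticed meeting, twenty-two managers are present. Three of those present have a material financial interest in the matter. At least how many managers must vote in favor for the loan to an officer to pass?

13

The loan to an officer requires two-thirds of the disinterested managers present (22 − 3 = 19).
2/3 of 19 = 12.67, rounded up to 13.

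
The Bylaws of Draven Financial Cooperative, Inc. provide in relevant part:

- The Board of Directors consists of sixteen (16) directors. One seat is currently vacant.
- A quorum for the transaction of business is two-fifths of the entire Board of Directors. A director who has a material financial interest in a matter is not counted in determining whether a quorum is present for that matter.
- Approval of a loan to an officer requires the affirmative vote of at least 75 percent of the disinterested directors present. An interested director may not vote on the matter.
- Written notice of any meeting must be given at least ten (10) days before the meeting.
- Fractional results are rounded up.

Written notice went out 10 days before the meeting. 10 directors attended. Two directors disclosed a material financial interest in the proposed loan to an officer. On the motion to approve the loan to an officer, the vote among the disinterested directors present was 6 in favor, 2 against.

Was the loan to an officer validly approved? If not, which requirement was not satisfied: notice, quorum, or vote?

Notice: 10 days given; 10 required (10 ≥ 10). Satisfied.
Quorum: 10 present, but the 2 interested directors do not count, leaving 8. Quorum is 7. Satisfied.
Vote: the loan to an officer requires three-fourths of the disinterested directors present (10 − 2 = 8). 3/4 of 8 = 6, so 6 affirmative votes are needed; 6 voted in favor. Satisfied.

Valid — all requirements satisfied.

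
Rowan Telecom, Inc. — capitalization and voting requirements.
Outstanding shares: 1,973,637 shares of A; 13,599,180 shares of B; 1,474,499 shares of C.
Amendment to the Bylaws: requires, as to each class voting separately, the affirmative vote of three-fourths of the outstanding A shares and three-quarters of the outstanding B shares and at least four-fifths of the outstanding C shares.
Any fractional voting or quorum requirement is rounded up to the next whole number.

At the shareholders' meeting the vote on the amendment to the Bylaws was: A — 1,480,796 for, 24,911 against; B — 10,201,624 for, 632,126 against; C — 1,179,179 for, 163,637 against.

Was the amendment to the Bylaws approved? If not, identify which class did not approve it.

A: 3/4 of 1973637 = 1480227.75, rounded up to 1480228; 1,480,228 required, 1,480,796 in favor — approved.
B: 3/4 of 13599180 = 10199385; 10,199,385 required, 10,201,624 in favor — approved.
C: 4/5 of 1474499 = 1179599.20, rounded up to 1179600; 1,179,600 required, 1,179,179 in favor — not approved.

Not approved — the C shares did not give the required vote.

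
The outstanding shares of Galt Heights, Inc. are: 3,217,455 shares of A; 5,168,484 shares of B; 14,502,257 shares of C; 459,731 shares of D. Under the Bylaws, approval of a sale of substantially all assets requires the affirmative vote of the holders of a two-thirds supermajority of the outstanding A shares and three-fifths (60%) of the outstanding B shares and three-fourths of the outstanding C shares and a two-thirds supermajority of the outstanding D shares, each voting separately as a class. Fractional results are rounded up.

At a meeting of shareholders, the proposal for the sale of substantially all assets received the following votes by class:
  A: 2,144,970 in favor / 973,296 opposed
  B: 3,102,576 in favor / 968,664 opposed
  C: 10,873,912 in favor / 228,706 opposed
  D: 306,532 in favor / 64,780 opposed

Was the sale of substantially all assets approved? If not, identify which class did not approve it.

Not approved — the C shares did not give the required vote.

A: 2/3 of 3217455 = 2144970; 2,144,970 required, 2,144,970 in favor — approved.
B: 3/5 of 5168484 = 3101090.40, rounded up to 3101091; 3,101,091 required, 3,102,576 in favor — approved.
C: 3/4 of 14502257 = 10876692.75, rounded up to 10876693; 10,876,693 required, 10,873,912 in favor — not approved.
D: 2/3 of 459731 = 306487.33, rounded up to 306488; 306,488 required, 306,532 in favor — approved.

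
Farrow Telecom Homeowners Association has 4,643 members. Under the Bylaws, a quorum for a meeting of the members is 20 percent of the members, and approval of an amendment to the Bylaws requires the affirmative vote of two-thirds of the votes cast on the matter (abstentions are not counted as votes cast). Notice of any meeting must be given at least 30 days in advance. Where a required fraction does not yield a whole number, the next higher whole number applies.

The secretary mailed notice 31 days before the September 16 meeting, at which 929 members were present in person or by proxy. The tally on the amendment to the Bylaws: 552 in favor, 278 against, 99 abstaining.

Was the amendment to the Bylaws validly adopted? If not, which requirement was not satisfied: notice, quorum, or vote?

Notice: 31 days given; 30 required. Satisfied.
Quorum: 20% of 4,643 = 928.60, rounded up to 929; 929 present. Satisfied.
Vote: requires two-thirds of the votes cast (929 − 99 abstaining = 830); 2/3 of 830 = 553.33, rounded up to 554, so 554 needed; 552 in favor. Not satisfied.

Invalid — vote requirement not satisfied.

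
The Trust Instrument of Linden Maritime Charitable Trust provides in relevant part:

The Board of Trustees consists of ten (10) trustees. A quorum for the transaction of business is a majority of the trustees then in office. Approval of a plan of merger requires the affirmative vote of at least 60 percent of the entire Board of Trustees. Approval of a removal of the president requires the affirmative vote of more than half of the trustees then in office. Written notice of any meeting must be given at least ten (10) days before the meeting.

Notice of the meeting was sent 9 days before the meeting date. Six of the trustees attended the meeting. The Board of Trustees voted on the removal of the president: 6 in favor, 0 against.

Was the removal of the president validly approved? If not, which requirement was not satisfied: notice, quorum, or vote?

Invalid — notice requirement not satisfied.

Notice: 9 days given; 10 required (9 < 10). Not satisfied.
Quorum: 6 present; quorum is 6. Satisfied.
Vote: the removal of the president requires a majority of the trustees then in office (10). A majority of 10 is 6, so 6 affirmative votes are needed; 6 voted in favor. Satisfied.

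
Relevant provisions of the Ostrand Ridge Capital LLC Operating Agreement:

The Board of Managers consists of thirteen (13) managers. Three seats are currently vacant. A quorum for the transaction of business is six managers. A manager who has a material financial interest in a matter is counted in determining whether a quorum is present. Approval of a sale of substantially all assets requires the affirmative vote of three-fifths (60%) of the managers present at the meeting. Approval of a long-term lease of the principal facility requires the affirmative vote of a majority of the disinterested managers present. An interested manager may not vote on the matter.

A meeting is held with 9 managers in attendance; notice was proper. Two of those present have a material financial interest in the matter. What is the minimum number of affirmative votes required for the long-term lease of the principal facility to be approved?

4

The long-term lease of the principal facility requires a majority of the disinterested managers present (9 − 2 = 7).
A majority of 7 is 4.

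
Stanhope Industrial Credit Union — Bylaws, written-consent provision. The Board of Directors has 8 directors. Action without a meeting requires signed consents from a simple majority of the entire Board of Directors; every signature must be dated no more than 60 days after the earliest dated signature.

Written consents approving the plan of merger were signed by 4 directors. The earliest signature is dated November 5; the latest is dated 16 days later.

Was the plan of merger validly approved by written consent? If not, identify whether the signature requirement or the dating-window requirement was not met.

Not effective — insufficient signatures.

Signatures required: a simple majority of 8 — a majority of 8 is 5, so 5 needed; 4 signed. Insufficient.
Dating window: the latest signature is 16 days after the earliest; the limit is 60 days. Within the window.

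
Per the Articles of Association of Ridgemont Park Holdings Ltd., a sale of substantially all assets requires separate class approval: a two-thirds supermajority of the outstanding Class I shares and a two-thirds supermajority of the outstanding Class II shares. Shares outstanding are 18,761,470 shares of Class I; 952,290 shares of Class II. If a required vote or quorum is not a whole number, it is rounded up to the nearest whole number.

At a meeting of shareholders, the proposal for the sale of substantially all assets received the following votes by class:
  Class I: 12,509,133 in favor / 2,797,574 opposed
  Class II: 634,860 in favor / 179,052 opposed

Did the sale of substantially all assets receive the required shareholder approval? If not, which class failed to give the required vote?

Approved — every class gave the required vote.

Class I: 2/3 of 18761470 = 12507646.67, rounded up to 12507647; 12,507,647 required, 12,509,133 in favor — approved.
Class II: 2/3 of 952290 = 634860; 634,860 required, 634,860 in favor — approved.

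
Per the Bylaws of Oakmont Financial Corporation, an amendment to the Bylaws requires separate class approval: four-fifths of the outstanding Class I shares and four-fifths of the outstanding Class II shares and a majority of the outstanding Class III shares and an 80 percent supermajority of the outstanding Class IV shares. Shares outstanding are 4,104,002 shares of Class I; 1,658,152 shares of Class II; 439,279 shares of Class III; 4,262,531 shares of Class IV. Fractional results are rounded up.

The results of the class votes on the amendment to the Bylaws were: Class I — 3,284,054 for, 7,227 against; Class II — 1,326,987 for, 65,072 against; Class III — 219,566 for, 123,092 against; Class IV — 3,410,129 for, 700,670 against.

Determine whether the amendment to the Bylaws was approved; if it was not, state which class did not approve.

Class I: 4/5 of 4104002 = 3283201.60, rounded up to 3283202; 3,283,202 required, 3,284,054 in favor — approved.
Class II: 4/5 of 1658152 = 1326521.60, rounded up to 1326522; 1,326,522 required, 1,326,987 in favor — approved.
Class III: a majority of 439279 is 219640; 219,640 required, 219,566 in favor — not approved.
Class IV: 4/5 of 4262531 = 3410024.80, rounded up to 3410025; 3,410,025 required, 3,410,129 in favor — approved.

Not approved — the Class III shares did not give the required vote.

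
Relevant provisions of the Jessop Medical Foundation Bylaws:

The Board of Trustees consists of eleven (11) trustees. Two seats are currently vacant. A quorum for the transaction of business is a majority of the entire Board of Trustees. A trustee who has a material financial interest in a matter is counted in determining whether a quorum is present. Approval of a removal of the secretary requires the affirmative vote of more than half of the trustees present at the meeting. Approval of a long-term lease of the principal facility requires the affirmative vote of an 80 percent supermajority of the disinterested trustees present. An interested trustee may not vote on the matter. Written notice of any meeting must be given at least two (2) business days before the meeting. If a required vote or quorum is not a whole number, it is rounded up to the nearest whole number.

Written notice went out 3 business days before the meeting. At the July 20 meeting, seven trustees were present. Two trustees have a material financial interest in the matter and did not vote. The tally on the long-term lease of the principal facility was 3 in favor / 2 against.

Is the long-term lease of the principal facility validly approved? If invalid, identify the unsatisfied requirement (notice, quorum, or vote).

Notice: 3 business days given; 2 required (3 ≥ 2). Satisfied.
Quorum: 7 present (interested trustees count toward quorum); quorum is 6. Satisfied.
Vote: the long-term lease of the principal facility requires four-fifths of the disinterested trustees present (7 − 2 = 5). 4/5 of 5 = 4, so 4 affirmative votes are needed; 3 voted in favor. Not satisfied.

Invalid — vote requirement not satisfied.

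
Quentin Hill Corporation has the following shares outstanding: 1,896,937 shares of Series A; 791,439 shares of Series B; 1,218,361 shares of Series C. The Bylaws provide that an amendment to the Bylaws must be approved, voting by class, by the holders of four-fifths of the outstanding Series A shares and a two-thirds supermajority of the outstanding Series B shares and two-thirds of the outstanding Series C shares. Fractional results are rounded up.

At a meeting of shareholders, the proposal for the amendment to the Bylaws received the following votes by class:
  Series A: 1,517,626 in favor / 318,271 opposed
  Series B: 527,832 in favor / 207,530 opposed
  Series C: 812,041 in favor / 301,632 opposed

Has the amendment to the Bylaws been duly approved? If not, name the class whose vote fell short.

Series A: 4/5 of 1896937 = 1517549.60, rounded up to 1517550; 1,517,550 required, 1,517,626 in favor — approved.
Series B: 2/3 of 791439 = 527626; 527,626 required, 527,832 in favor — approved.
Series C: 2/3 of 1218361 = 812240.67, rounded up to 812241; 812,241 required, 812,041 in favor — not approved.

Not approved — the Series C shares did not give the required vote.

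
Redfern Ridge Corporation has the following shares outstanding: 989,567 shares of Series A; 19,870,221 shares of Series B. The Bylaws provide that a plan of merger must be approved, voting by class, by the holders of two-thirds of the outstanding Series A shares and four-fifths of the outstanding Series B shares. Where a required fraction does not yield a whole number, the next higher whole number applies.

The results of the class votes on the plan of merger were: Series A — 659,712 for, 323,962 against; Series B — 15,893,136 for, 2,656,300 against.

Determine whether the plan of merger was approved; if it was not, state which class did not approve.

Series A: 2/3 of 989567 = 659711.33, rounded up to 659712; 659,712 required, 659,712 in favor — approved.
Series B: 4/5 of 19870221 = 15896176.80, rounded up to 15896177; 15,896,177 required, 15,893,136 in favor — not approved.

Not approved — the Series B shares did not give the required vote.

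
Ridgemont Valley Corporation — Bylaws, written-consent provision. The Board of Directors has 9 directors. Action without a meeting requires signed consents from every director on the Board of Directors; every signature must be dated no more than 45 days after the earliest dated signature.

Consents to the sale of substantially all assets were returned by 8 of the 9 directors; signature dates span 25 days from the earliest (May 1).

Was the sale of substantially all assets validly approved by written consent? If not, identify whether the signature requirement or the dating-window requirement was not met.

Not effective — insufficient signatures.

Signatures required: every one of 9 — unanimous means all 9, so 9 needed; 8 signed. Insufficient.
Dating window: the latest signature is 25 days after the earliest; the limit is 45 days. Within the window.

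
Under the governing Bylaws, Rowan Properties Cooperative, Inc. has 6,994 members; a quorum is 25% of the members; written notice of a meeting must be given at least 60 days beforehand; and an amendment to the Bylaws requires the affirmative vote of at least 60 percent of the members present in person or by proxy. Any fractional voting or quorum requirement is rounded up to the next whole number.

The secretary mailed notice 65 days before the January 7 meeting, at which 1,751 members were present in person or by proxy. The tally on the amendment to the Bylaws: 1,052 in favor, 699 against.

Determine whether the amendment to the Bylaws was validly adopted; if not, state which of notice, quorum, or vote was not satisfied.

Notice: 65 days given; 60 required. Satisfied.
Quorum: 25% of 6,994 = 1,748.50, rounded up to 1,749; 1,751 present. Satisfied.
Vote: requires three-fifths of those present (1,751); 3/5 of 1751 = 1050.60, rounded up to 1051, so 1,051 needed; 1,052 in favor. Satisfied.

Valid — all requirements satisfied.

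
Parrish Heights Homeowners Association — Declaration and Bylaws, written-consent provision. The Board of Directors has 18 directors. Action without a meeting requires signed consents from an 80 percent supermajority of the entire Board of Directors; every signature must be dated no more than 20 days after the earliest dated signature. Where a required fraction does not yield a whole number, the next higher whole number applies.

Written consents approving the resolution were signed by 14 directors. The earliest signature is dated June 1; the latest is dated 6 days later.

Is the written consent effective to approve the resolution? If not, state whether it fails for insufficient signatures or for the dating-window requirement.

Signatures required: an 80 percent supermajority of 18 — 4/5 of 18 = 14.40, rounded up to 15, so 15 needed; 14 signed. Insufficient.
Dating window: the latest signature is 6 days after the earliest; the limit is 20 days. Within the window.

Not effective — insufficient signatures.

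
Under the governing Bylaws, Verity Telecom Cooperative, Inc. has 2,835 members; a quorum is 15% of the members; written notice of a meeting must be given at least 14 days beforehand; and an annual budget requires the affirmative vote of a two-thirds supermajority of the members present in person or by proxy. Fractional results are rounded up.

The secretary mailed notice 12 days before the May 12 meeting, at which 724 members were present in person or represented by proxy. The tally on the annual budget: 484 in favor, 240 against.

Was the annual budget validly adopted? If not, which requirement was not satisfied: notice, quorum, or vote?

Invalid — notice requirement not satisfied.

Notice: 12 days given; 14 required. Not satisfied.
Quorum: 15% of 2,835 = 425.25, rounded up to 426; 724 present. Satisfied.
Vote: requires two-thirds of those present (724); 2/3 of 724 = 482.67, rounded up to 483, so 483 needed; 484 in favor. Satisfied.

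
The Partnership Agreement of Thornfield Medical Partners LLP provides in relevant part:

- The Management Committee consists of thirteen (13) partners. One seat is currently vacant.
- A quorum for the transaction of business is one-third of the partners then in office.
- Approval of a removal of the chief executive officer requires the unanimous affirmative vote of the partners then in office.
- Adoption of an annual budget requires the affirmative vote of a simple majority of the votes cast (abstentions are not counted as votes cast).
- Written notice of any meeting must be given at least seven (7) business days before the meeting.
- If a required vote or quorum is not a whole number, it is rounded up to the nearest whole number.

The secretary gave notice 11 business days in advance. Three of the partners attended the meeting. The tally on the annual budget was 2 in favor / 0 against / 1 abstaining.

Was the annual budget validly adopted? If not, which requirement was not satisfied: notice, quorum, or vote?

Notice: 11 business days given; 7 required (11 ≥ 7). Satisfied.
Quorum: 3 present; quorum is 4. Not satisfied.
Vote: the annual budget requires a majority of the votes cast (3 present − 1 abstaining = 2). A majority of 2 is 2, so 2 affirmative votes are needed; 2 voted in favor. Satisfied. (Moot — without a quorum no business can be validly transacted.)

Invalid — quorum requirement not satisfied.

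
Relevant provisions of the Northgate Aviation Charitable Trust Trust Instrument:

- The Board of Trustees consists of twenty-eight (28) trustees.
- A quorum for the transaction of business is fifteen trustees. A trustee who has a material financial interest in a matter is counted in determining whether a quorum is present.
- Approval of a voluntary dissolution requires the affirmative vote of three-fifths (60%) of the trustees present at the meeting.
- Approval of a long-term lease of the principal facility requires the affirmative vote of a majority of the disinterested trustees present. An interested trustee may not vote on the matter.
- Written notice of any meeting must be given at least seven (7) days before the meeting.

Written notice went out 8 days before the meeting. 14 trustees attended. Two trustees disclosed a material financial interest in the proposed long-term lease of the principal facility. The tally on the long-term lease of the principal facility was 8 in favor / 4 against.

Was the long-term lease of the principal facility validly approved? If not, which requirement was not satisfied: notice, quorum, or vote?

Notice: 8 days given; 7 required (8 ≥ 7). Satisfied.
Quorum: 14 present (interested trustees count toward quorum); quorum is 15. Not satisfied.
Vote: the long-term lease of the principal facility requires a majority of the disinterested trustees present (14 − 2 = 12). A majority of 12 is 7, so 7 affirmative votes are needed; 8 voted in favor. Satisfied. (Moot — without a quorum no business can be validly transacted.)

Invalid — quorum requirement not satisfied.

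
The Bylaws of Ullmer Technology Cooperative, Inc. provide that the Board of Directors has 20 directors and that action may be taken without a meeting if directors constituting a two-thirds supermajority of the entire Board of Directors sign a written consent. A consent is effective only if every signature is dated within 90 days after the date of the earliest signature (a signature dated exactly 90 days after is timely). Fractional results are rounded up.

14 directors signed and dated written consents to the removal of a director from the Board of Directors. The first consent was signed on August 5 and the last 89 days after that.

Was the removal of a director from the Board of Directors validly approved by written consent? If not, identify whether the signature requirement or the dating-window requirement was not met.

Effective — both the signature and dating-window requirements are satisfied.

Signatures required: a two-thirds supermajority of 20 — 2/3 of 20 = 13.33, rounded up to 14, so 14 needed; 14 signed. Sufficient.
Dating window: the latest signature is 89 days after the earliest; the limit is 90 days. Within the window.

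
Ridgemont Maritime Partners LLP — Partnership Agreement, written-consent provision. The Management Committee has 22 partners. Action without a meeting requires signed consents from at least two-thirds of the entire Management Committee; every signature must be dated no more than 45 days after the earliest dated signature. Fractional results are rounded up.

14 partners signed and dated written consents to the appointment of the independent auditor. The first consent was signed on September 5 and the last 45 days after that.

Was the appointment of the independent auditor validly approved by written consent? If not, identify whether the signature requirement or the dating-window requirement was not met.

Signatures required: at least two-thirds of 22 — 2/3 of 22 = 14.67, rounded up to 15, so 15 needed; 14 signed. Insufficient.
Dating window: the latest signature is 45 days after the earliest; the limit is 45 days. Within the window.

Not effective — insufficient signatures.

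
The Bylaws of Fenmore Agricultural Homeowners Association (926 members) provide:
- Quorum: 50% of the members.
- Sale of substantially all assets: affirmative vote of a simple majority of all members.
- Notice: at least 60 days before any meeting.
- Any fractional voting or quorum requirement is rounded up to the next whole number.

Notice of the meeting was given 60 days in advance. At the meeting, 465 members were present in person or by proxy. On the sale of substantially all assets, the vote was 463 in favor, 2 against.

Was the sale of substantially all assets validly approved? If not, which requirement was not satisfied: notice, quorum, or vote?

Notice: 60 days given; 60 required. Satisfied.
Quorum: 50% of 926 = 463; 465 present. Satisfied.
Vote: requires a majority of all members (926); a majority of 926 is 464, so 464 needed; 463 in favor. Not satisfied.

Invalid — vote requirement not satisfied.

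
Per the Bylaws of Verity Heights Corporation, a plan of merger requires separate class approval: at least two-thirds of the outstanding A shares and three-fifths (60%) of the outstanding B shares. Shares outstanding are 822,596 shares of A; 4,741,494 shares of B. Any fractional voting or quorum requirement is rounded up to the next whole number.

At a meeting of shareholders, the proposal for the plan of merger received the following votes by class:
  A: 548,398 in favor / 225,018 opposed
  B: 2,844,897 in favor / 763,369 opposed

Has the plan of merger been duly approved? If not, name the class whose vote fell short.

A: 2/3 of 822596 = 548397.33, rounded up to 548398; 548,398 required, 548,398 in favor — approved.
B: 3/5 of 4741494 = 2844896.40, rounded up to 2844897; 2,844,897 required, 2,844,897 in favor — approved.

Approved — every class gave the required vote.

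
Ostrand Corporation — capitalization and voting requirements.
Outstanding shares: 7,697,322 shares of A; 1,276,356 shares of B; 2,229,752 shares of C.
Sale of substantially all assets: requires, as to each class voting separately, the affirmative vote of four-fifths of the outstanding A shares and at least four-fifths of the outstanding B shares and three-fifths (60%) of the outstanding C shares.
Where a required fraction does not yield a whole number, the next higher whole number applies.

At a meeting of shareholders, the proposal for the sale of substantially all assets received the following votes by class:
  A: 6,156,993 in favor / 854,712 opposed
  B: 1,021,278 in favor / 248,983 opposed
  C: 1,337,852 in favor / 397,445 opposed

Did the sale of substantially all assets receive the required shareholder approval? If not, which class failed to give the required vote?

A: 4/5 of 7697322 = 6157857.60, rounded up to 6157858; 6,157,858 required, 6,156,993 in favor — not approved.
B: 4/5 of 1276356 = 1021084.80, rounded up to 1021085; 1,021,085 required, 1,021,278 in favor — approved.
C: 3/5 of 2229752 = 1337851.20, rounded up to 1337852; 1,337,852 required, 1,337,852 in favor — approved.

Not approved — the A shares did not give the required vote.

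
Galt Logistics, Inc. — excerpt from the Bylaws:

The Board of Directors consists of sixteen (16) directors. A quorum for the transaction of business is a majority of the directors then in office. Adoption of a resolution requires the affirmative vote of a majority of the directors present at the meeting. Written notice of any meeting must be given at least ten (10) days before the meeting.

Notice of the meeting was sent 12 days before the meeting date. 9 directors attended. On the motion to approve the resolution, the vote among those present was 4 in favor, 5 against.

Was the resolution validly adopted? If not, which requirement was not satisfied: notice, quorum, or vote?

Notice: 12 days given; 10 required (12 ≥ 10). Satisfied.
Quorum: 9 present; quorum is 9. Satisfied.
Vote: the resolution requires a majority of the directors present (9). A majority of 9 is 5, so 5 affirmative votes are needed; 4 voted in favor. Not satisfied.

Invalid — vote requirement not satisfied.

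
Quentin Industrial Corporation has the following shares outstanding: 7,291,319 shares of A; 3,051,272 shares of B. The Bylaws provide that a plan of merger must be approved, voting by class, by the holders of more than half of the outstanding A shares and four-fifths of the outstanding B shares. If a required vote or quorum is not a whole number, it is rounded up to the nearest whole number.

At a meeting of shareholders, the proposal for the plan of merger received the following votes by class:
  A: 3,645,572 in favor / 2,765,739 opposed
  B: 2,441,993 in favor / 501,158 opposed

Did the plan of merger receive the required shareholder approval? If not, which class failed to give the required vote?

Not approved — the A shares did not give the required vote.

A: a majority of 7291319 is 3645660; 3,645,660 required, 3,645,572 in favor — not approved.
B: 4/5 of 3051272 = 2441017.60, rounded up to 2441018; 2,441,018 required, 2,441,993 in favor — approved.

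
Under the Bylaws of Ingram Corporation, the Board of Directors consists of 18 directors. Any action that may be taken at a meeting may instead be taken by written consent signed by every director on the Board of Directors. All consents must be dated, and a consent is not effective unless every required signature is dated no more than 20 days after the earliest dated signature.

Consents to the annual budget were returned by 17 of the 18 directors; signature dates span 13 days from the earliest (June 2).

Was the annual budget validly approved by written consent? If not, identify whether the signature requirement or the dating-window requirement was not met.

Not effective — insufficient signatures.

Signatures required: all of 18 — unanimous means all 18, so 18 needed; 17 signed. Insufficient.
Dating window: the latest signature is 13 days after the earliest; the limit is 20 days. Within the window.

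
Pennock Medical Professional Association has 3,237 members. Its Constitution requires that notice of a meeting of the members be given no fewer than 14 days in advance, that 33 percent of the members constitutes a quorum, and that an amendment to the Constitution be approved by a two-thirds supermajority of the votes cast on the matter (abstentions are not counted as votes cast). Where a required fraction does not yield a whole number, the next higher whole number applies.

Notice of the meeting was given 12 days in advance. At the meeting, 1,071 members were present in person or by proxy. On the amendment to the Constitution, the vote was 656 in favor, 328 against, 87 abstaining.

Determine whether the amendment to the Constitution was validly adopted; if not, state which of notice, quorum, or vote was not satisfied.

Invalid — notice requirement not satisfied.

Notice: 12 days given; 14 required. Not satisfied.
Quorum: 33% of 3,237 = 1,068.21, rounded up to 1,069; 1,071 present. Satisfied.
Vote: requires two-thirds of the votes cast (1,071 − 87 abstaining = 984); 2/3 of 984 = 656, so 656 needed; 656 in favor. Satisfied.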